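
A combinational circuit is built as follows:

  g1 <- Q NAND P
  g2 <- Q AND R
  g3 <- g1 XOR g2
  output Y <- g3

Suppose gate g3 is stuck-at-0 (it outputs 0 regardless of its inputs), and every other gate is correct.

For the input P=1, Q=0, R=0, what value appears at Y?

Propagate with g3 forced: g1=1, g2=0, g3=0 [stuck-at-0].
So Y = 0. (Without the fault it would be 1.)

0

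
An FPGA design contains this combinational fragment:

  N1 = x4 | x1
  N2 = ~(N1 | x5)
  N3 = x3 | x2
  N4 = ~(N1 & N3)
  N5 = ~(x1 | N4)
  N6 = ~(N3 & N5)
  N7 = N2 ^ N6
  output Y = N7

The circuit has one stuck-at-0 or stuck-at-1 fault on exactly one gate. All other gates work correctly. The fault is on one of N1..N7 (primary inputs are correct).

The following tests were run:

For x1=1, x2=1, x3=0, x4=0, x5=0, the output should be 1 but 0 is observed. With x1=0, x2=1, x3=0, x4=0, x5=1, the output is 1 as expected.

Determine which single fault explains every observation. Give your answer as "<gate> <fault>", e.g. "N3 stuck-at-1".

Fault-free values for test 1 (x1=1, x2=1, x3=0, x4=0, x5=0): N1=1, N2=0, N3=1, N4=0, N5=0, N6=1, N7=1, giving Y=1. Observed 0.
Test 1: faults giving observed 0 are {N1 stuck-at-0, N2 stuck-at-1, N5 stuck-at-1, N6 stuck-at-0, N7 stuck-at-0}.
Test 2 (x1=0, x2=1, x3=0, x4=0, x5=1): fault-free N1=0, N2=0, N3=1, N4=1, N5=0, N6=1, N7=1 → 1; observed 1. Eliminates N2 stuck-at-1, N5 stuck-at-1, N6 stuck-at-0, N7 stuck-at-0.
Only N1 stuck-at-0 is consistent with every test.

N1 stuck-at-0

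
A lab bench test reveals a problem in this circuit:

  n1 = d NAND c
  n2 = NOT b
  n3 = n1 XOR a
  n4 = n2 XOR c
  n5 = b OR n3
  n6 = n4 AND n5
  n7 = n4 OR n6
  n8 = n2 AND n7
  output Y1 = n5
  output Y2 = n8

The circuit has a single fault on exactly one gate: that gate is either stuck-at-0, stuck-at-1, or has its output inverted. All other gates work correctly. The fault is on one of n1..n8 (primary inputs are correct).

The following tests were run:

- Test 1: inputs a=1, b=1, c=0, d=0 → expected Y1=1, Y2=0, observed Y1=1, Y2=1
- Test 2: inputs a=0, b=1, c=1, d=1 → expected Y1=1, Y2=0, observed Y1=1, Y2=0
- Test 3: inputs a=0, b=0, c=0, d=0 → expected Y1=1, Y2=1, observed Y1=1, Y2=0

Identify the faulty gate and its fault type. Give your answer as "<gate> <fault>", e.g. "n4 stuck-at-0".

n2 inverted output

Fault-free values for test 1 (a=1, b=1, c=0, d=0): n1=1, n2=0, n3=0, n4=0, n5=1, n6=0, n7=0, n8=0, giving Y1=1, Y2=0. Observed Y1=1, Y2=1.
Test 1: faults giving observed Y1=1, Y2=1 are {n2 stuck-at-1, n2 inverted output, n8 stuck-at-1, n8 inverted output}.
Test 2 (a=0, b=1, c=1, d=1): fault-free n1=0, n2=0, n3=0, n4=1, n5=1, n6=1, n7=1, n8=0 → Y1=1, Y2=0; observed Y1=1, Y2=0. Eliminates n8 stuck-at-1, n8 inverted output.
Test 3 (a=0, b=0, c=0, d=0): fault-free n1=1, n2=1, n3=1, n4=1, n5=1, n6=1, n7=1, n8=1 → Y1=1, Y2=1; observed Y1=1, Y2=0. Eliminates n2 stuck-at-1.
Only n2 inverted output is consistent with every test.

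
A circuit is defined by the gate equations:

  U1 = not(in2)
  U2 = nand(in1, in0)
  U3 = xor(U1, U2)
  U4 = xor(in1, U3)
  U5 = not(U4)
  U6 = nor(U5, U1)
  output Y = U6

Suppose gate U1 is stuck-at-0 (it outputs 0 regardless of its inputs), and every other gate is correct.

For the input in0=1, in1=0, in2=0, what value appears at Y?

1

Propagate with U1 forced: U1=0 [stuck-at-0], U2=1, U3=1, U4=1, U5=0, U6=1.
So Y = 1. (Without the fault it would be 0.)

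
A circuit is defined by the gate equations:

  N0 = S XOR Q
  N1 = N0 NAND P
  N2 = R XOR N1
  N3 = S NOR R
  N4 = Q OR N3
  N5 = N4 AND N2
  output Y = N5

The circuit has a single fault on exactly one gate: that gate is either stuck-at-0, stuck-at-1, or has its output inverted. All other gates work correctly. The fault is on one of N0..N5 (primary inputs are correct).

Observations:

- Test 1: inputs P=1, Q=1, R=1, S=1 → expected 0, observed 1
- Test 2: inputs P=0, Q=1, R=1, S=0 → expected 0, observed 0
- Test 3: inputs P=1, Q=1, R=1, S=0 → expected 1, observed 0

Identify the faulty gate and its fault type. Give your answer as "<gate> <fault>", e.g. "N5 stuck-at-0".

N0 inverted output

Fault-free values for test 1 (P=1, Q=1, R=1, S=1): N0=0, N1=1, N2=0, N3=0, N4=1, N5=0, giving Y=0. Observed 1.
Test 1: faults giving observed 1 are {N0 stuck-at-1, N0 inverted output, N1 stuck-at-0, N1 inverted output, N2 stuck-at-1, N2 inverted output, N5 stuck-at-1, N5 inverted output}.
Test 2 (P=0, Q=1, R=1, S=0): fault-free N0=1, N1=1, N2=0, N3=0, N4=1, N5=0 → 0; observed 0. Eliminates N1 stuck-at-0, N1 inverted output, N2 stuck-at-1, N2 inverted output, N5 stuck-at-1, N5 inverted output.
Test 3 (P=1, Q=1, R=1, S=0): fault-free N0=1, N1=0, N2=1, N3=0, N4=1, N5=1 → 1; observed 0. Eliminates N0 stuck-at-1.
Only N0 inverted output is consistent with every test.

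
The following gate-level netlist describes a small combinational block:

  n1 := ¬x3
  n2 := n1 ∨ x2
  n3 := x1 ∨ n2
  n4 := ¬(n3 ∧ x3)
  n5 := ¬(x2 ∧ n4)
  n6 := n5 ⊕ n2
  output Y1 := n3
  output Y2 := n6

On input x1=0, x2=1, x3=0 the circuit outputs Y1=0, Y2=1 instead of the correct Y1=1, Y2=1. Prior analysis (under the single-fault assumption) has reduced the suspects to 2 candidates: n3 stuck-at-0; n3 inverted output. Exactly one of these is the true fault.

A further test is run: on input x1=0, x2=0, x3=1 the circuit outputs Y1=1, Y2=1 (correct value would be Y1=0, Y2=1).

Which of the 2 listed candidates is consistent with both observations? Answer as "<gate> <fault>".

Evaluate each candidate on input x1=0, x2=0, x3=1:
  n3 stuck-at-0: n1=0, n2=0, n3=0 [stuck-at-0], n4=1, n5=1, n6=1 → Y1=0, Y2=1 — eliminated
  n3 inverted output: n1=0, n2=0, n3=1 [inverted output], n4=0, n5=1, n6=1 → Y1=1, Y2=1 — matches
Only n3 inverted output reproduces the observed Y1=1, Y2=1.

n3 inverted output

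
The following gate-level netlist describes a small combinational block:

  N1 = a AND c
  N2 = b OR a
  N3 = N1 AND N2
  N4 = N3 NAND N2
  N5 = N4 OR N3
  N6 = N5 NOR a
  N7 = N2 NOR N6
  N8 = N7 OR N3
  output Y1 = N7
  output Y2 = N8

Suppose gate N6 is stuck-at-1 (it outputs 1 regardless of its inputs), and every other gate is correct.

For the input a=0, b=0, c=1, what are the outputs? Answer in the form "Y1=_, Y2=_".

Propagate with N6 forced: N1=0, N2=0, N3=0, N4=1, N5=1, N6=1 [stuck-at-1], N7=0, N8=0.
So the outputs are Y1=0, Y2=0. (Without the fault they would be Y1=1, Y2=1.)

Y1=0, Y2=0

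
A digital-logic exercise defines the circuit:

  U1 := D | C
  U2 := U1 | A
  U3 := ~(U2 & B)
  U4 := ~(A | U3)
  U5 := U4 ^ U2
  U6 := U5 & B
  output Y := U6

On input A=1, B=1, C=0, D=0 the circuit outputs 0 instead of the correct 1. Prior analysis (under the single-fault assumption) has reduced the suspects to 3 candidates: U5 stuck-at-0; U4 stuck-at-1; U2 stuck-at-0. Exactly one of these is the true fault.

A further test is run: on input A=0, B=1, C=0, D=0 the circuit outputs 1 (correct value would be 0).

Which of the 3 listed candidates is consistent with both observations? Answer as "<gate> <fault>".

Evaluate each candidate on input A=0, B=1, C=0, D=0:
  U5 stuck-at-0: U1=0, U2=0, U3=1, U4=0, U5=0 [stuck-at-0], U6=0 → 0 — eliminated
  U4 stuck-at-1: U1=0, U2=0, U3=1, U4=1 [stuck-at-1], U5=1, U6=1 → 1 — matches
  U2 stuck-at-0: U1=0, U2=0 [stuck-at-0], U3=1, U4=0, U5=0, U6=0 → 0 — eliminated
Only U4 stuck-at-1 reproduces the observed 1.

U4 stuck-at-1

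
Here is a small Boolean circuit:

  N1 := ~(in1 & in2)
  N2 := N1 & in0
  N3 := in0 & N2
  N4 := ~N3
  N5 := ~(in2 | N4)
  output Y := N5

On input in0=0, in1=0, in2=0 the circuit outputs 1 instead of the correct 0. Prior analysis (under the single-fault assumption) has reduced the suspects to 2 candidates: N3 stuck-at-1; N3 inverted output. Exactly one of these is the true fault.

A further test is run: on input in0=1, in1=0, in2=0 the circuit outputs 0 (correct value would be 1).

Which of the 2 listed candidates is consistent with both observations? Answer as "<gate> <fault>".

Evaluate each candidate on input in0=1, in1=0, in2=0:
  N3 stuck-at-1: N1=1, N2=1, N3=1 [stuck-at-1], N4=0, N5=1 → 1 — eliminated
  N3 inverted output: N1=1, N2=1, N3=0 [inverted output], N4=1, N5=0 → 0 — matches
Only N3 inverted output reproduces the observed 0.

N3 inverted output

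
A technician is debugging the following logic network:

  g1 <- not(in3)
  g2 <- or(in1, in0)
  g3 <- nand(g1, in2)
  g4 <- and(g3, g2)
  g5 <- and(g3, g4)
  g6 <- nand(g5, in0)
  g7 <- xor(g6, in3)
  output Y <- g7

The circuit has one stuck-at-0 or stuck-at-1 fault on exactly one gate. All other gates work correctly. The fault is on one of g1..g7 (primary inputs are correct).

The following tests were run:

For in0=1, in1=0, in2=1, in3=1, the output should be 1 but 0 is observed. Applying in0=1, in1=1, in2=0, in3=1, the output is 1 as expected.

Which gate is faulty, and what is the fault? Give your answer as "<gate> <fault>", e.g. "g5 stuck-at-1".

g1 stuck-at-1

Fault-free values for test 1 (in0=1, in1=0, in2=1, in3=1): g1=0, g2=1, g3=1, g4=1, g5=1, g6=0, g7=1, giving Y=1. Observed 0.
Test 1: faults giving observed 0 are {g1 stuck-at-1, g2 stuck-at-0, g3 stuck-at-0, g4 stuck-at-0, g5 stuck-at-0, g6 stuck-at-1, g7 stuck-at-0}.
Test 2 (in0=1, in1=1, in2=0, in3=1): fault-free g1=0, g2=1, g3=1, g4=1, g5=1, g6=0, g7=1 → 1; observed 1. Eliminates g2 stuck-at-0, g3 stuck-at-0, g4 stuck-at-0, g5 stuck-at-0, g6 stuck-at-1, g7 stuck-at-0.
Only g1 stuck-at-1 is consistent with every test.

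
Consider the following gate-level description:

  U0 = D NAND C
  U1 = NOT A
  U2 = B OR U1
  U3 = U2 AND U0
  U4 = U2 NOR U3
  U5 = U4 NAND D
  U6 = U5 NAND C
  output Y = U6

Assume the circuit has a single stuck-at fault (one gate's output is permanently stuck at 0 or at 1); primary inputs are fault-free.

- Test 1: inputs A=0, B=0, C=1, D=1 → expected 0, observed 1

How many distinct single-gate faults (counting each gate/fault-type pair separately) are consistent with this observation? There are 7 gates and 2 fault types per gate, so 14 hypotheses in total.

Fault-free: U0=0, U1=1, U2=1, U3=0, U4=0, U5=1, U6=0 → 0. Observed 1.
  U0 stuck-at-0: output 0 ✗
  U0 stuck-at-1: output 0 ✗
  U1 stuck-at-0: output 1 ✓
  U1 stuck-at-1: output 0 ✗
  U2 stuck-at-0: output 1 ✓
  U2 stuck-at-1: output 0 ✗
  U3 stuck-at-0: output 0 ✗
  U3 stuck-at-1: output 0 ✗
  U4 stuck-at-0: output 0 ✗
  U4 stuck-at-1: output 1 ✓
  U5 stuck-at-0: output 1 ✓
  U5 stuck-at-1: output 0 ✗
  U6 stuck-at-0: output 0 ✗
  U6 stuck-at-1: output 1 ✓
Consistent faults: {U1 stuck-at-0, U2 stuck-at-0, U4 stuck-at-1, U5 stuck-at-0, U6 stuck-at-1} — 5 in all.

5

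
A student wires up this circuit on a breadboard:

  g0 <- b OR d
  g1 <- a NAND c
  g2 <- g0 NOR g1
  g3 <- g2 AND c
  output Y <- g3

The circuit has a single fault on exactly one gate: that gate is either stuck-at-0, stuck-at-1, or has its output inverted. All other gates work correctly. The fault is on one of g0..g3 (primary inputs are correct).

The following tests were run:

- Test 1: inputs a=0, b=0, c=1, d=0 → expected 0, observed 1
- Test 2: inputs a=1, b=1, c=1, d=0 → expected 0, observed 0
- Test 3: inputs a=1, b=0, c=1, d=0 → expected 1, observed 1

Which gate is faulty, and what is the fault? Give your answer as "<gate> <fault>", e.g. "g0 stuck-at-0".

Fault-free values for test 1 (a=0, b=0, c=1, d=0): g0=0, g1=1, g2=0, g3=0, giving Y=0. Observed 1.
Test 1: faults giving observed 1 are {g1 stuck-at-0, g1 inverted output, g2 stuck-at-1, g2 inverted output, g3 stuck-at-1, g3 inverted output}.
Test 2 (a=1, b=1, c=1, d=0): fault-free g0=1, g1=0, g2=0, g3=0 → 0; observed 0. Eliminates g2 stuck-at-1, g2 inverted output, g3 stuck-at-1, g3 inverted output.
Test 3 (a=1, b=0, c=1, d=0): fault-free g0=0, g1=0, g2=1, g3=1 → 1; observed 1. Eliminates g1 inverted output.
Only g1 stuck-at-0 is consistent with every test.

g1 stuck-at-0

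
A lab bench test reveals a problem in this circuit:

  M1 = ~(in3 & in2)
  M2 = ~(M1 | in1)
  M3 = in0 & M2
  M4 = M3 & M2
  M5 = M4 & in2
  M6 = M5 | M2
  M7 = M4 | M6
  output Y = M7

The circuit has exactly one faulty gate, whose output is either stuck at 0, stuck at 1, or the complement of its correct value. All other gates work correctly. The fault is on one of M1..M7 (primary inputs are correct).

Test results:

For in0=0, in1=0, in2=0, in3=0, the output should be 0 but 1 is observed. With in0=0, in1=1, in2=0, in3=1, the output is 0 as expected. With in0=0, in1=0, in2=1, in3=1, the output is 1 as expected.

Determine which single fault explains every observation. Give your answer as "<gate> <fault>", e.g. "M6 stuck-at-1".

Fault-free values for test 1 (in0=0, in1=0, in2=0, in3=0): M1=1, M2=0, M3=0, M4=0, M5=0, M6=0, M7=0, giving Y=0. Observed 1.
Test 1: faults giving observed 1 are {M1 stuck-at-0, M1 inverted output, M2 stuck-at-1, M2 inverted output, M4 stuck-at-1, M4 inverted output, M5 stuck-at-1, M5 inverted output, M6 stuck-at-1, M6 inverted output, M7 stuck-at-1, M7 inverted output}.
Test 2 (in0=0, in1=1, in2=0, in3=1): fault-free M1=1, M2=0, M3=0, M4=0, M5=0, M6=0, M7=0 → 0; observed 0. Eliminates M2 stuck-at-1, M2 inverted output, M4 stuck-at-1, M4 inverted output, M5 stuck-at-1, M5 inverted output, M6 stuck-at-1, M6 inverted output, M7 stuck-at-1, M7 inverted output.
Test 3 (in0=0, in1=0, in2=1, in3=1): fault-free M1=0, M2=1, M3=0, M4=0, M5=0, M6=1, M7=1 → 1; observed 1. Eliminates M1 inverted output.
Only M1 stuck-at-0 is consistent with every test.

M1 stuck-at-0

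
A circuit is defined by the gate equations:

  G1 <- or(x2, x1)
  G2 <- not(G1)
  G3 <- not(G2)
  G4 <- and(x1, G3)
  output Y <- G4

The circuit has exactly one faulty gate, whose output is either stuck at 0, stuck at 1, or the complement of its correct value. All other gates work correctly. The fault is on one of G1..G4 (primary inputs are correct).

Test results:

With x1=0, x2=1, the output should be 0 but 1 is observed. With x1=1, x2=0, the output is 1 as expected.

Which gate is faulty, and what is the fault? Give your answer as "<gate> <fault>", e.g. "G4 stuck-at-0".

G4 stuck-at-1

Fault-free values for test 1 (x1=0, x2=1): G1=1, G2=0, G3=1, G4=0, giving Y=0. Observed 1.
Test 1: faults giving observed 1 are {G4 stuck-at-1, G4 inverted output}.
Test 2 (x1=1, x2=0): fault-free G1=1, G2=0, G3=1, G4=1 → 1; observed 1. Eliminates G4 inverted output.
Only G4 stuck-at-1 is consistent with every test.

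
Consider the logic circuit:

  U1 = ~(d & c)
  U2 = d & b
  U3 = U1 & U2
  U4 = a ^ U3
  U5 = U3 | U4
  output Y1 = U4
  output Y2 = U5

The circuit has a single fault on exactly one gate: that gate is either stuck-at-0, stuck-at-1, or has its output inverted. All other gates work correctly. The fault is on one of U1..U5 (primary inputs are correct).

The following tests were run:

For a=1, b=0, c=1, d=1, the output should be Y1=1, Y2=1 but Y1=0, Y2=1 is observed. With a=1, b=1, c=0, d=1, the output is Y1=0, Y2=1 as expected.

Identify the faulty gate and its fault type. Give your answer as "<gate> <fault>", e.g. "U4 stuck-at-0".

U3 stuck-at-1

Fault-free values for test 1 (a=1, b=0, c=1, d=1): U1=0, U2=0, U3=0, U4=1, U5=1, giving Y1=1, Y2=1. Observed Y1=0, Y2=1.
Test 1: faults giving observed Y1=0, Y2=1 are {U3 stuck-at-1, U3 inverted output}.
Test 2 (a=1, b=1, c=0, d=1): fault-free U1=1, U2=1, U3=1, U4=0, U5=1 → Y1=0, Y2=1; observed Y1=0, Y2=1. Eliminates U3 inverted output.
Only U3 stuck-at-1 is consistent with every test.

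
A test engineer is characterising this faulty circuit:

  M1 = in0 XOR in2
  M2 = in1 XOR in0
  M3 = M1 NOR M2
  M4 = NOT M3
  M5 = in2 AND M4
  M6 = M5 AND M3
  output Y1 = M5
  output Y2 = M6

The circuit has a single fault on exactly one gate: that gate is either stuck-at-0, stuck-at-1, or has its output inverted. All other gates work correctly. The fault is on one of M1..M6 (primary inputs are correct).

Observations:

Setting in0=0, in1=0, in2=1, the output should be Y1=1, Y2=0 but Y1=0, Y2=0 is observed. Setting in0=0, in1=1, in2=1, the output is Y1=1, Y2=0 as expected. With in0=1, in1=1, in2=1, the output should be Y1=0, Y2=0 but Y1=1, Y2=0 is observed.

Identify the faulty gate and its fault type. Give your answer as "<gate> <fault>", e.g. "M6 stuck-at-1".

Fault-free values for test 1 (in0=0, in1=0, in2=1): M1=1, M2=0, M3=0, M4=1, M5=1, M6=0, giving Y1=1, Y2=0. Observed Y1=0, Y2=0.
Test 1: faults giving observed Y1=0, Y2=0 are {M1 stuck-at-0, M1 inverted output, M3 stuck-at-1, M3 inverted output, M4 stuck-at-0, M4 inverted output, M5 stuck-at-0, M5 inverted output}.
Test 2 (in0=0, in1=1, in2=1): fault-free M1=1, M2=1, M3=0, M4=1, M5=1, M6=0 → Y1=1, Y2=0; observed Y1=1, Y2=0. Eliminates M3 stuck-at-1, M3 inverted output, M4 stuck-at-0, M4 inverted output, M5 stuck-at-0, M5 inverted output.
Test 3 (in0=1, in1=1, in2=1): fault-free M1=0, M2=0, M3=1, M4=0, M5=0, M6=0 → Y1=0, Y2=0; observed Y1=1, Y2=0. Eliminates M1 stuck-at-0.
Only M1 inverted output is consistent with every test.

M1 inverted output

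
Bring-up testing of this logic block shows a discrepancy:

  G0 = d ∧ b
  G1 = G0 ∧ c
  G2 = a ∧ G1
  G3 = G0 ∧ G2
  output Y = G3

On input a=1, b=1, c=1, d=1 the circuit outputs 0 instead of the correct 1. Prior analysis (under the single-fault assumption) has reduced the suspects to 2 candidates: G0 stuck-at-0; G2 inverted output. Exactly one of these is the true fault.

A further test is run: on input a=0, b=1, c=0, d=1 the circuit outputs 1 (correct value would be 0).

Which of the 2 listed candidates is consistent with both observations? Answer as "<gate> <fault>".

Evaluate each candidate on input a=0, b=1, c=0, d=1:
  G0 stuck-at-0: G0=0 [stuck-at-0], G1=0, G2=0, G3=0 → 0 — eliminated
  G2 inverted output: G0=1, G1=0, G2=1 [inverted output], G3=1 → 1 — matches
Only G2 inverted output reproduces the observed 1.

G2 inverted output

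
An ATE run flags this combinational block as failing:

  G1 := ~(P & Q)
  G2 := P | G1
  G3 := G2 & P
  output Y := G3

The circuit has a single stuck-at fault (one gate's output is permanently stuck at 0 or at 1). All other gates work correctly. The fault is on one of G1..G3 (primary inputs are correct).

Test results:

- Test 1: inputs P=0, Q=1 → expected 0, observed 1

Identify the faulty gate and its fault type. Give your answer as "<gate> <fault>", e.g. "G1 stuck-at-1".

G3 stuck-at-1

Fault-free values for test 1 (P=0, Q=1): G1=1, G2=1, G3=0, giving Y=0. Observed 1.
Test 1: faults giving observed 1 are {G3 stuck-at-1}.
Only G3 stuck-at-1 is consistent with every test.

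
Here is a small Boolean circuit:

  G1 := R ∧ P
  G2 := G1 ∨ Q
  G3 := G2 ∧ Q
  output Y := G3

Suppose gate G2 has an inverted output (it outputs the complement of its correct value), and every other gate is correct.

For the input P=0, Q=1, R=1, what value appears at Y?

Propagate with G2 forced: G1=0, G2=0 [inverted output], G3=0.
So Y = 0. (Without the fault it would be 1.)

0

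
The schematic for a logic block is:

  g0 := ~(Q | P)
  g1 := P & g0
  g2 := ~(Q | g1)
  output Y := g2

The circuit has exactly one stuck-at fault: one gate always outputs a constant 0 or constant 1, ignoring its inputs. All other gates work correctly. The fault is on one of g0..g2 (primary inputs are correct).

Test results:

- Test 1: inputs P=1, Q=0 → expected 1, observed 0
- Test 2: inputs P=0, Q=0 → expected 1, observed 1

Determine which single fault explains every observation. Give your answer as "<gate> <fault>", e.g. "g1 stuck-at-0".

g0 stuck-at-1

Fault-free values for test 1 (P=1, Q=0): g0=0, g1=0, g2=1, giving Y=1. Observed 0.
Test 1: faults giving observed 0 are {g0 stuck-at-1, g1 stuck-at-1, g2 stuck-at-0}.
Test 2 (P=0, Q=0): fault-free g0=1, g1=0, g2=1 → 1; observed 1. Eliminates g1 stuck-at-1, g2 stuck-at-0.
Only g0 stuck-at-1 is consistent with every test.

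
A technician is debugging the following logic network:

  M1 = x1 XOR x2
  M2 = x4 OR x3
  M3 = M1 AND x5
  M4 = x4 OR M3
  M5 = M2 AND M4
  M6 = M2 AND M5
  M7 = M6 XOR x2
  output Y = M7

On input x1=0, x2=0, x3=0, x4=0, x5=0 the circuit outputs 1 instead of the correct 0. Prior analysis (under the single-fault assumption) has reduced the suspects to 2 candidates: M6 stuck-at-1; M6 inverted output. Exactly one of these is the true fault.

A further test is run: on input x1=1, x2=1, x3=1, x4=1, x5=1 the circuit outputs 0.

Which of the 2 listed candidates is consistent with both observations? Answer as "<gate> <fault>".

Evaluate each candidate on input x1=1, x2=1, x3=1, x4=1, x5=1:
  M6 stuck-at-1: M1=0, M2=1, M3=0, M4=1, M5=1, M6=1 [stuck-at-1], M7=0 → 0 — matches
  M6 inverted output: M1=0, M2=1, M3=0, M4=1, M5=1, M6=0 [inverted output], M7=1 → 1 — eliminated
Only M6 stuck-at-1 reproduces the observed 0.

M6 stuck-at-1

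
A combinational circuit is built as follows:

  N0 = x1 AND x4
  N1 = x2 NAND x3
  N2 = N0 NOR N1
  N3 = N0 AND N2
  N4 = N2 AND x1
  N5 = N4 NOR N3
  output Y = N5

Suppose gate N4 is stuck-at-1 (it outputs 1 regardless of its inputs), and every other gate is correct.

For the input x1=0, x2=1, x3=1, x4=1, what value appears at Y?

Propagate with N4 forced: N0=0, N1=0, N2=1, N3=0, N4=1 [stuck-at-1], N5=0.
So Y = 0. (Without the fault it would be 1.)

0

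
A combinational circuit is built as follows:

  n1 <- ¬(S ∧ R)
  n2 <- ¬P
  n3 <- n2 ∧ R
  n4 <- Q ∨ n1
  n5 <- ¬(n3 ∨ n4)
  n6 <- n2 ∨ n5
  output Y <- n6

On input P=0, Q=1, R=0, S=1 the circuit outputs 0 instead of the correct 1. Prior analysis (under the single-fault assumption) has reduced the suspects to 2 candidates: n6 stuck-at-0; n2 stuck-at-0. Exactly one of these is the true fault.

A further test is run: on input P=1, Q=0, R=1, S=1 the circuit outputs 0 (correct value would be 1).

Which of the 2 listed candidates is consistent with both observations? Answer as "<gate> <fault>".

Evaluate each candidate on input P=1, Q=0, R=1, S=1:
  n6 stuck-at-0: n1=0, n2=0, n3=0, n4=0, n5=1, n6=0 [stuck-at-0] → 0 — matches
  n2 stuck-at-0: n1=0, n2=0 [stuck-at-0], n3=0, n4=0, n5=1, n6=1 → 1 — eliminated
Only n6 stuck-at-0 reproduces the observed 0.

n6 stuck-at-0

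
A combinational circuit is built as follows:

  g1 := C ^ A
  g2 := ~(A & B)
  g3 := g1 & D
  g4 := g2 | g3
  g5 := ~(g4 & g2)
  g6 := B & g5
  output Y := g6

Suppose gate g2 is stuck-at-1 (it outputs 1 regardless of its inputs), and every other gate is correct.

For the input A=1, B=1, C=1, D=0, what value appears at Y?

Propagate with g2 forced: g1=0, g2=1 [stuck-at-1], g3=0, g4=1, g5=0, g6=0.
So Y = 0. (Without the fault it would be 1.)

0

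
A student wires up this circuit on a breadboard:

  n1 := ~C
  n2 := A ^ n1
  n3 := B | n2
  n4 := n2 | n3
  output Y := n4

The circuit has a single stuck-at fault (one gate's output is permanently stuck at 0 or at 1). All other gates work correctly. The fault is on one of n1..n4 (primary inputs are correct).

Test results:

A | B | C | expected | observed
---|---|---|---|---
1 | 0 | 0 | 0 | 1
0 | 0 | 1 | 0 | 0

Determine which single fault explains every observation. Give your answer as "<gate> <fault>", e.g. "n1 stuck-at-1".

n1 stuck-at-0

Fault-free values for test 1 (A=1, B=0, C=0): n1=1, n2=0, n3=0, n4=0, giving Y=0. Observed 1.
Test 1: faults giving observed 1 are {n1 stuck-at-0, n2 stuck-at-1, n3 stuck-at-1, n4 stuck-at-1}.
Test 2 (A=0, B=0, C=1): fault-free n1=0, n2=0, n3=0, n4=0 → 0; observed 0. Eliminates n2 stuck-at-1, n3 stuck-at-1, n4 stuck-at-1.
Only n1 stuck-at-0 is consistent with every test.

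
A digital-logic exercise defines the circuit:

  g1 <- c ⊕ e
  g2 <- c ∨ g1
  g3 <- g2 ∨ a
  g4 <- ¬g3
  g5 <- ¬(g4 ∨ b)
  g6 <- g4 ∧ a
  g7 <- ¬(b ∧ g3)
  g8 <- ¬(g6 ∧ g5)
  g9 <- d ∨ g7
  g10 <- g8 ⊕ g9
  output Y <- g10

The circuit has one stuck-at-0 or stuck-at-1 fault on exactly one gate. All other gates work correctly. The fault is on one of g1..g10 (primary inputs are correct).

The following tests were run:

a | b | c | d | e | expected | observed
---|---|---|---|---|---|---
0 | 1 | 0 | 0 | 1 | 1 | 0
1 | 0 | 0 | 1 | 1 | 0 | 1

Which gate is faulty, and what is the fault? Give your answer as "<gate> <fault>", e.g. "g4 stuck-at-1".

Fault-free values for test 1 (a=0, b=1, c=0, d=0, e=1): g1=1, g2=1, g3=1, g4=0, g5=0, g6=0, g7=0, g8=1, g9=0, g10=1, giving Y=1. Observed 0.
Test 1: faults giving observed 0 are {g1 stuck-at-0, g2 stuck-at-0, g3 stuck-at-0, g7 stuck-at-1, g8 stuck-at-0, g9 stuck-at-1, g10 stuck-at-0}.
Test 2 (a=1, b=0, c=0, d=1, e=1): fault-free g1=1, g2=1, g3=1, g4=0, g5=1, g6=0, g7=1, g8=1, g9=1, g10=0 → 0; observed 1. Eliminates g1 stuck-at-0, g2 stuck-at-0, g3 stuck-at-0, g7 stuck-at-1, g9 stuck-at-1, g10 stuck-at-0.
Only g8 stuck-at-0 is consistent with every test.

g8 stuck-at-0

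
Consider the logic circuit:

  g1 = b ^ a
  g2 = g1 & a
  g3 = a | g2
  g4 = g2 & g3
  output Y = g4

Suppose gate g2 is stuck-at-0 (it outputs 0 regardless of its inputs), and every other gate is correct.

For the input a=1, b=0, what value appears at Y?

0

Propagate with g2 forced: g1=1, g2=0 [stuck-at-0], g3=1, g4=0.
So Y = 0. (Without the fault it would be 1.)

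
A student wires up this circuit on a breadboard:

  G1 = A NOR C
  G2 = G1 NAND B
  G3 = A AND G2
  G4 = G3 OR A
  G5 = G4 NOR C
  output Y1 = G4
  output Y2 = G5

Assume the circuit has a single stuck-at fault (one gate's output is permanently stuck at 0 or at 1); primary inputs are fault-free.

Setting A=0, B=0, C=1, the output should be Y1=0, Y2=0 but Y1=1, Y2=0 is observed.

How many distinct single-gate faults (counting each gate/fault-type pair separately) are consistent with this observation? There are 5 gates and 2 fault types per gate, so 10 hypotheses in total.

Fault-free: G1=0, G2=1, G3=0, G4=0, G5=0 → Y1=0, Y2=0. Observed Y1=1, Y2=0.
  G1 stuck-at-0: output Y1=0, Y2=0 ✗
  G1 stuck-at-1: output Y1=0, Y2=0 ✗
  G2 stuck-at-0: output Y1=0, Y2=0 ✗
  G2 stuck-at-1: output Y1=0, Y2=0 ✗
  G3 stuck-at-0: output Y1=0, Y2=0 ✗
  G3 stuck-at-1: output Y1=1, Y2=0 ✓
  G4 stuck-at-0: output Y1=0, Y2=0 ✗
  G4 stuck-at-1: output Y1=1, Y2=0 ✓
  G5 stuck-at-0: output Y1=0, Y2=0 ✗
  G5 stuck-at-1: output Y1=0, Y2=1 ✗
Consistent faults: {G3 stuck-at-1, G4 stuck-at-1} — 2 in all.

2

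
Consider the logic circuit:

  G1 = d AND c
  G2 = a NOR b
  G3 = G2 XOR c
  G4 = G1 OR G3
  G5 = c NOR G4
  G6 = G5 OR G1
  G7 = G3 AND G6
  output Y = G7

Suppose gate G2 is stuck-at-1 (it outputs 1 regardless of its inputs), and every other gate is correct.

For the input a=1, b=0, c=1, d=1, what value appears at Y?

Propagate with G2 forced: G1=1, G2=1 [stuck-at-1], G3=0, G4=1, G5=0, G6=1, G7=0.
So Y = 0. (Without the fault it would be 1.)

0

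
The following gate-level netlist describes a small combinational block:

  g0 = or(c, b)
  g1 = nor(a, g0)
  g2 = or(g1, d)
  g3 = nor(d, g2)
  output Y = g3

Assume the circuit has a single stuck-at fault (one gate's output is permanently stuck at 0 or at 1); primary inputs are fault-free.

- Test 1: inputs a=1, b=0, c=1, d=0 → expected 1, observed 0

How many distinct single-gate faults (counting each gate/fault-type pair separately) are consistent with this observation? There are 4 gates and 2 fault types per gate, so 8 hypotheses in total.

3

Fault-free: g0=1, g1=0, g2=0, g3=1 → 1. Observed 0.
  g0 stuck-at-0: output 1 ✗
  g0 stuck-at-1: output 1 ✗
  g1 stuck-at-0: output 1 ✗
  g1 stuck-at-1: output 0 ✓
  g2 stuck-at-0: output 1 ✗
  g2 stuck-at-1: output 0 ✓
  g3 stuck-at-0: output 0 ✓
  g3 stuck-at-1: output 1 ✗
Consistent faults: {g1 stuck-at-1, g2 stuck-at-1, g3 stuck-at-0} — 3 in all.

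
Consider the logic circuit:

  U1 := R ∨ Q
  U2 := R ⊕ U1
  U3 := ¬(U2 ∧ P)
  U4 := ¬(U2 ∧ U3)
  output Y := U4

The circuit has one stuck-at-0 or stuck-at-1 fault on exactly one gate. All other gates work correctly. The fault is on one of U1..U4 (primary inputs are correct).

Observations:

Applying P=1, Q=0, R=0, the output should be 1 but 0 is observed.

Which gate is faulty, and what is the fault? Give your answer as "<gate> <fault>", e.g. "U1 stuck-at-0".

Fault-free values for test 1 (P=1, Q=0, R=0): U1=0, U2=0, U3=1, U4=1, giving Y=1. Observed 0.
Test 1: faults giving observed 0 are {U4 stuck-at-0}.
Only U4 stuck-at-0 is consistent with every test.

U4 stuck-at-0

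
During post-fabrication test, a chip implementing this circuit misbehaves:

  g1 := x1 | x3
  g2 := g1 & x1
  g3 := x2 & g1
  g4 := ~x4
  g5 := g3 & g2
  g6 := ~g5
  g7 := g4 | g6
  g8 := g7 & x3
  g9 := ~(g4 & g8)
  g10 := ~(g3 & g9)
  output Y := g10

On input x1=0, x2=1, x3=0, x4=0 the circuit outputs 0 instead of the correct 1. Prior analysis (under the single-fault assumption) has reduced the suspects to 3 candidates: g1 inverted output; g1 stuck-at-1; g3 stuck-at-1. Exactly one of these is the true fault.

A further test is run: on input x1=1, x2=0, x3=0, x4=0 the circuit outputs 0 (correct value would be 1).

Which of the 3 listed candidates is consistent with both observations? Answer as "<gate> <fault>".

g3 stuck-at-1

Evaluate each candidate on input x1=1, x2=0, x3=0, x4=0:
  g1 inverted output: g1=0 [inverted output], g2=0, g3=0, g4=1, g5=0, g6=1, g7=1, g8=0, g9=1, g10=1 → 1 — eliminated
  g1 stuck-at-1: g1=1 [stuck-at-1], g2=1, g3=0, g4=1, g5=0, g6=1, g7=1, g8=0, g9=1, g10=1 → 1 — eliminated
  g3 stuck-at-1: g1=1, g2=1, g3=1 [stuck-at-1], g4=1, g5=1, g6=0, g7=1, g8=0, g9=1, g10=0 → 0 — matches
Only g3 stuck-at-1 reproduces the observed 0.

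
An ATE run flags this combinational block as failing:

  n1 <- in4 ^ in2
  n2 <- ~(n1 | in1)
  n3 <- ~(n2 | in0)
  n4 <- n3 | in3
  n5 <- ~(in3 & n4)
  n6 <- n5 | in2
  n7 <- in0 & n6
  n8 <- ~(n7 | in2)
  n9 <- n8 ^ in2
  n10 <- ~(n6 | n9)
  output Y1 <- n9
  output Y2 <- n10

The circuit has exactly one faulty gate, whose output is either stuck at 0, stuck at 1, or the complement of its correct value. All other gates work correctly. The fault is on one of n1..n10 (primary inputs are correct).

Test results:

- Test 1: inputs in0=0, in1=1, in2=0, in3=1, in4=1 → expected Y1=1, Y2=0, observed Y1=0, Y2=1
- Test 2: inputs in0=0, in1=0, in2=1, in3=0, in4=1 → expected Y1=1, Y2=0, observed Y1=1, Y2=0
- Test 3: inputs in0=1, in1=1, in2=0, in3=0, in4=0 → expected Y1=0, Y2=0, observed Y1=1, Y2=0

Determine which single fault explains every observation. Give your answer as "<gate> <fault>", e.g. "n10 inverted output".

Fault-free values for test 1 (in0=0, in1=1, in2=0, in3=1, in4=1): n1=1, n2=0, n3=1, n4=1, n5=0, n6=0, n7=0, n8=1, n9=1, n10=0, giving Y1=1, Y2=0. Observed Y1=0, Y2=1.
Test 1: faults giving observed Y1=0, Y2=1 are {n7 stuck-at-1, n7 inverted output, n8 stuck-at-0, n8 inverted output, n9 stuck-at-0, n9 inverted output}.
Test 2 (in0=0, in1=0, in2=1, in3=0, in4=1): fault-free n1=0, n2=1, n3=0, n4=0, n5=1, n6=1, n7=0, n8=0, n9=1, n10=0 → Y1=1, Y2=0; observed Y1=1, Y2=0. Eliminates n8 inverted output, n9 stuck-at-0, n9 inverted output.
Test 3 (in0=1, in1=1, in2=0, in3=0, in4=0): fault-free n1=0, n2=0, n3=0, n4=0, n5=1, n6=1, n7=1, n8=0, n9=0, n10=0 → Y1=0, Y2=0; observed Y1=1, Y2=0. Eliminates n7 stuck-at-1, n8 stuck-at-0.
Only n7 inverted output is consistent with every test.

n7 inverted output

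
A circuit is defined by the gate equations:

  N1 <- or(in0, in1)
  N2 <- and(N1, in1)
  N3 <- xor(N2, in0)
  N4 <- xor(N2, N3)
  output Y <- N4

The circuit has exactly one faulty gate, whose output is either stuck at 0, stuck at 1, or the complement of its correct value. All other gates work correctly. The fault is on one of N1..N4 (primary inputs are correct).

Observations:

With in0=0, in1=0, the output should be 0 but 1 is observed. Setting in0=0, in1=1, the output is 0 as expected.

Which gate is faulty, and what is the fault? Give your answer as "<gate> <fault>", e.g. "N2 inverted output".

N3 stuck-at-1

Fault-free values for test 1 (in0=0, in1=0): N1=0, N2=0, N3=0, N4=0, giving Y=0. Observed 1.
Test 1: faults giving observed 1 are {N3 stuck-at-1, N3 inverted output, N4 stuck-at-1, N4 inverted output}.
Test 2 (in0=0, in1=1): fault-free N1=1, N2=1, N3=1, N4=0 → 0; observed 0. Eliminates N3 inverted output, N4 stuck-at-1, N4 inverted output.
Only N3 stuck-at-1 is consistent with every test.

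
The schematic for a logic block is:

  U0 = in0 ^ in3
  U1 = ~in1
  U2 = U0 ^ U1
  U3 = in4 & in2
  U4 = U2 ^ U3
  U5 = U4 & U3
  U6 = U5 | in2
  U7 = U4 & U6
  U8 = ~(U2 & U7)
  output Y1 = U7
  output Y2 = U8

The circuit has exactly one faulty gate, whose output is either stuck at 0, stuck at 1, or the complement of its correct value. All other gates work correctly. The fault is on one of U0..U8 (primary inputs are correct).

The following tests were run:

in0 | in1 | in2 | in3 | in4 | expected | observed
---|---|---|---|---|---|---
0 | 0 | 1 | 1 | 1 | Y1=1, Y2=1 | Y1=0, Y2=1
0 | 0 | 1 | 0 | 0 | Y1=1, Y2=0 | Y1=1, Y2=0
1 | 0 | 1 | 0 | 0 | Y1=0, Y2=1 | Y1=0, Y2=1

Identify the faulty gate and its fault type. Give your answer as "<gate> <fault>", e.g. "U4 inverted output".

U3 stuck-at-0

Fault-free values for test 1 (in0=0, in1=0, in2=1, in3=1, in4=1): U0=1, U1=1, U2=0, U3=1, U4=1, U5=1, U6=1, U7=1, U8=1, giving Y1=1, Y2=1. Observed Y1=0, Y2=1.
Test 1: faults giving observed Y1=0, Y2=1 are {U0 stuck-at-0, U0 inverted output, U1 stuck-at-0, U1 inverted output, U2 stuck-at-1, U2 inverted output, U3 stuck-at-0, U3 inverted output, U4 stuck-at-0, U4 inverted output, U6 stuck-at-0, U6 inverted output, U7 stuck-at-0, U7 inverted output}.
Test 2 (in0=0, in1=0, in2=1, in3=0, in4=0): fault-free U0=0, U1=1, U2=1, U3=0, U4=1, U5=0, U6=1, U7=1, U8=0 → Y1=1, Y2=0; observed Y1=1, Y2=0. Eliminates U0 inverted output, U1 stuck-at-0, U1 inverted output, U2 inverted output, U3 inverted output, U4 stuck-at-0, U4 inverted output, U6 stuck-at-0, U6 inverted output, U7 stuck-at-0, U7 inverted output.
Test 3 (in0=1, in1=0, in2=1, in3=0, in4=0): fault-free U0=1, U1=1, U2=0, U3=0, U4=0, U5=0, U6=1, U7=0, U8=1 → Y1=0, Y2=1; observed Y1=0, Y2=1. Eliminates U0 stuck-at-0, U2 stuck-at-1.
Only U3 stuck-at-0 is consistent with every test.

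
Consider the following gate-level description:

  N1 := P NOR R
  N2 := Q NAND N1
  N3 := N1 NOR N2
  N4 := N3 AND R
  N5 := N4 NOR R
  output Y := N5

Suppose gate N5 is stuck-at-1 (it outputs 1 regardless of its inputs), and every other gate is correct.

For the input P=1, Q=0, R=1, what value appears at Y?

1

Propagate with N5 forced: N1=0, N2=1, N3=0, N4=0, N5=1 [stuck-at-1].
So Y = 1. (Without the fault it would be 0.)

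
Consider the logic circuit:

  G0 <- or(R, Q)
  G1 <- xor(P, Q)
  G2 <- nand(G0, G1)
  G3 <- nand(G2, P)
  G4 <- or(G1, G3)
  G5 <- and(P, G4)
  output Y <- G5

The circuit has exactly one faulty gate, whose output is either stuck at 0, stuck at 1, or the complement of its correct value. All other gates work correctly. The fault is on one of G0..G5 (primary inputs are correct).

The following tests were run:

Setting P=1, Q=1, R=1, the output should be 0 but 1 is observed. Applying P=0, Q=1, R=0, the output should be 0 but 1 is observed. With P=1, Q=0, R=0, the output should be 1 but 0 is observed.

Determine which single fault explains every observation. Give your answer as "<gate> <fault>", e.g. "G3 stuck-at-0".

G5 inverted output

Fault-free values for test 1 (P=1, Q=1, R=1): G0=1, G1=0, G2=1, G3=0, G4=0, G5=0, giving Y=0. Observed 1.
Test 1: faults giving observed 1 are {G1 stuck-at-1, G1 inverted output, G2 stuck-at-0, G2 inverted output, G3 stuck-at-1, G3 inverted output, G4 stuck-at-1, G4 inverted output, G5 stuck-at-1, G5 inverted output}.
Test 2 (P=0, Q=1, R=0): fault-free G0=1, G1=1, G2=0, G3=1, G4=1, G5=0 → 0; observed 1. Eliminates G1 stuck-at-1, G1 inverted output, G2 stuck-at-0, G2 inverted output, G3 stuck-at-1, G3 inverted output, G4 stuck-at-1, G4 inverted output.
Test 3 (P=1, Q=0, R=0): fault-free G0=0, G1=1, G2=1, G3=0, G4=1, G5=1 → 1; observed 0. Eliminates G5 stuck-at-1.
Only G5 inverted output is consistent with every test.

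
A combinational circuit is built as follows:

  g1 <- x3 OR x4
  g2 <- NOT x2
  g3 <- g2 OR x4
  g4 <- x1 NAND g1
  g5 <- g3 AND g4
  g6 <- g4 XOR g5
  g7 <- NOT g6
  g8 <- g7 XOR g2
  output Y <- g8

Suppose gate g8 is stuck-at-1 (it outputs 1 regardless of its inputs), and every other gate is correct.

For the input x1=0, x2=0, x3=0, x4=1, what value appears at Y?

Propagate with g8 forced: g1=1, g2=1, g3=1, g4=1, g5=1, g6=0, g7=1, g8=1 [stuck-at-1].
So Y = 1. (Without the fault it would be 0.)

1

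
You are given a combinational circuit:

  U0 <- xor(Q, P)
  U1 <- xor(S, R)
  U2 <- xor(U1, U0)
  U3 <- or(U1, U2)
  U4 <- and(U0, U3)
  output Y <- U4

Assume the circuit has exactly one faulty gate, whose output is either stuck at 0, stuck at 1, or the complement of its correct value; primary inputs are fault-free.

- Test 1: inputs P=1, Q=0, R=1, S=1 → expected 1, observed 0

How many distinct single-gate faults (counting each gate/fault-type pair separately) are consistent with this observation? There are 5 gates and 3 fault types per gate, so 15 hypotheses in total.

Fault-free: U0=1, U1=0, U2=1, U3=1, U4=1 → 1. Observed 0.
  U0: stuck-at-0, inverted output ✓; others ✗
  U1: none of the 3 fault types match ✗
  U2: stuck-at-0, inverted output ✓; others ✗
  U3: stuck-at-0, inverted output ✓; others ✗
  U4: stuck-at-0, inverted output ✓; others ✗
Consistent faults: {U0 stuck-at-0, U0 inverted output, U2 stuck-at-0, U2 inverted output, U3 stuck-at-0, U3 inverted output, U4 stuck-at-0, U4 inverted output} — 8 in all.

8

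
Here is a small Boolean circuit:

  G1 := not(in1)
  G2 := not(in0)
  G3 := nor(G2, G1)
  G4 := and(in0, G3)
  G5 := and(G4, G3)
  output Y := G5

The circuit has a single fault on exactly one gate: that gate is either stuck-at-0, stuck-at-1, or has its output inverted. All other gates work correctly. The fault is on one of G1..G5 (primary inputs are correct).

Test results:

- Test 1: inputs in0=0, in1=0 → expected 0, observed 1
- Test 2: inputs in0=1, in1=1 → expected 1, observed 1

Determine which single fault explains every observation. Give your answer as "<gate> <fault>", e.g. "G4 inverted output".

Fault-free values for test 1 (in0=0, in1=0): G1=1, G2=1, G3=0, G4=0, G5=0, giving Y=0. Observed 1.
Test 1: faults giving observed 1 are {G5 stuck-at-1, G5 inverted output}.
Test 2 (in0=1, in1=1): fault-free G1=0, G2=0, G3=1, G4=1, G5=1 → 1; observed 1. Eliminates G5 inverted output.
Only G5 stuck-at-1 is consistent with every test.

G5 stuck-at-1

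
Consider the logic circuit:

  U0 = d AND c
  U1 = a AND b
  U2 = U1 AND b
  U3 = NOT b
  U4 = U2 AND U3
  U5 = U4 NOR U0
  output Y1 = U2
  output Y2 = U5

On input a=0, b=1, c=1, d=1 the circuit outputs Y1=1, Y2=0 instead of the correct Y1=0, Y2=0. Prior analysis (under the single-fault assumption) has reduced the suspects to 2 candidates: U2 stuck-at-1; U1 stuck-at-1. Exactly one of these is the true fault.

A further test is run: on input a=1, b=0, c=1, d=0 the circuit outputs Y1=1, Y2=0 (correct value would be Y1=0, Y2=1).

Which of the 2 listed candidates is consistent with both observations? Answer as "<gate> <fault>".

U2 stuck-at-1

Evaluate each candidate on input a=1, b=0, c=1, d=0:
  U2 stuck-at-1: U0=0, U1=0, U2=1 [stuck-at-1], U3=1, U4=1, U5=0 → Y1=1, Y2=0 — matches
  U1 stuck-at-1: U0=0, U1=1 [stuck-at-1], U2=0, U3=1, U4=0, U5=1 → Y1=0, Y2=1 — eliminated
Only U2 stuck-at-1 reproduces the observed Y1=1, Y2=0.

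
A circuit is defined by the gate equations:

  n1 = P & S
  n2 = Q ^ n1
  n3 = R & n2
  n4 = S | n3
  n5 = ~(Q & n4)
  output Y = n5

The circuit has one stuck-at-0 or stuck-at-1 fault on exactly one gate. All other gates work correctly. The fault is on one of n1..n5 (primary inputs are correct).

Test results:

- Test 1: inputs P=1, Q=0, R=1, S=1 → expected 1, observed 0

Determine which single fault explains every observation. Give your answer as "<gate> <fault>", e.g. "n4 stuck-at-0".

n5 stuck-at-0

Fault-free values for test 1 (P=1, Q=0, R=1, S=1): n1=1, n2=1, n3=1, n4=1, n5=1, giving Y=1. Observed 0.
Test 1: faults giving observed 0 are {n5 stuck-at-0}.
Only n5 stuck-at-0 is consistent with every test.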